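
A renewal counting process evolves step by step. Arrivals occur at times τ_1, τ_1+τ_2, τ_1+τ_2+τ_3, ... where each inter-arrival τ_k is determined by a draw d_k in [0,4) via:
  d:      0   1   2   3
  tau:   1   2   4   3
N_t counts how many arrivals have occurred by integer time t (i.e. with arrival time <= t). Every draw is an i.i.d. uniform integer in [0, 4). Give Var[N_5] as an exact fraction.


Inter-arrival values over d=0..3: [1, 2, 4, 3]
Each d has probability 1/4, so the pmf of τ is: f(1) = 1/4, f(2) = 1/4, f(3) = 1/4, f(4) = 1/4
Let p_n(j) = P(N_n = j), with p_0 = [1]. Condition on τ_1: p_n(0) = P(τ > n), and for j >= 1, p_n(j) = Σ_{k<=n} f(k)·p_{n−k}(j−1)
p_1 = [3/4, 1/4]  (j = 0..1)
p_2 = [1/2, 7/16, 1/16]  (j = 0..2)
p_3 = [1/4, 9/16, 11/64, 1/64]  (j = 0..3)
p_4 = [0, 5/8, 5/16, 15/256, 1/256]  (j = 0..4)
p_5 = [0, 3/8, 15/32, 35/256, 19/1024, 1/1024]  (j = 0..5)
E[N_5] = Σ j·p_5(j) = 1845/1024;  E[N_5²] = Σ j²·p_5(j) = 3893/1024
Var[N_5] = 3893/1024 − (1845/1024)² = 582407/1048576

582407/1048576


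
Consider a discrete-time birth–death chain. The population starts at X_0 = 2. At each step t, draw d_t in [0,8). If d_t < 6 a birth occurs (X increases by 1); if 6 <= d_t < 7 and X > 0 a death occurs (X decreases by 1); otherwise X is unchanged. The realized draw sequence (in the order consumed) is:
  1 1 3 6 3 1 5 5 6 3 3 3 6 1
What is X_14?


t=0: X=2, d=1 → birth, X_1=3
t=1: X=3, d=1 → birth, X_2=4
t=2: X=4, d=3 → birth, X_3=5
t=3: X=5, d=6 → death, X_4=4
t=4: X=4, d=3 → birth, X_5=5
t=5: X=5, d=1 → birth, X_6=6
t=6: X=6, d=5 → birth, X_7=7
t=7: X=7, d=5 → birth, X_8=8
t=8: X=8, d=6 → death, X_9=7
t=9: X=7, d=3 → birth, X_10=8
t=10: X=8, d=3 → birth, X_11=9
t=11: X=9, d=3 → birth, X_12=10
t=12: X=10, d=6 → death, X_13=9
t=13: X=9, d=1 → birth, X_14=10

10


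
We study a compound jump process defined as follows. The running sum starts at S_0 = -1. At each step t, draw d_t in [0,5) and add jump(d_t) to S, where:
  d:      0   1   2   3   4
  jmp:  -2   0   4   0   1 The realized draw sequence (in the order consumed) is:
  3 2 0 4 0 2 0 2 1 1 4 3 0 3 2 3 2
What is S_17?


13

t=0: S=-1, d=3, jump=0, S_1=-1
t=1: S=-1, d=2, jump=4, S_2=3
t=2: S=3, d=0, jump=-2, S_3=1
t=3: S=1, d=4, jump=1, S_4=2
t=4: S=2, d=0, jump=-2, S_5=0
t=5: S=0, d=2, jump=4, S_6=4
t=6: S=4, d=0, jump=-2, S_7=2
t=7: S=2, d=2, jump=4, S_8=6
t=8: S=6, d=1, jump=0, S_9=6
t=9: S=6, d=1, jump=0, S_10=6
t=10: S=6, d=4, jump=1, S_11=7
t=11: S=7, d=3, jump=0, S_12=7
t=12: S=7, d=0, jump=-2, S_13=5
t=13: S=5, d=3, jump=0, S_14=5
t=14: S=5, d=2, jump=4, S_15=9
t=15: S=9, d=3, jump=0, S_16=9
t=16: S=9, d=2, jump=4, S_17=13


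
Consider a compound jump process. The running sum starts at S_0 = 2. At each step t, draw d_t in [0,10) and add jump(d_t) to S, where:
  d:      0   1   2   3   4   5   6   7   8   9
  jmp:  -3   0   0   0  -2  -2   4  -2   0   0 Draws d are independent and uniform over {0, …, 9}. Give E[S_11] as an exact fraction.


Outcome values over d=0..9: [-3, 0, 0, 0, -2, -2, 4, -2, 0, 0]
Σy = -5, Σy² = 37, M = 10
μ = -5/10 = -1/2,  σ² = 37/10 − (-1/2)² = 69/20
E[S_11] = 2 + 11·(-1/2) = -7/2

-7/2


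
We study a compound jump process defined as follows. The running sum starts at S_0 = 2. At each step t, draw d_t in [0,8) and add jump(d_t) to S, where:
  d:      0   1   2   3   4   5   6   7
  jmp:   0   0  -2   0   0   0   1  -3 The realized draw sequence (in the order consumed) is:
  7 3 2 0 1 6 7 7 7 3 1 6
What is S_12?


t=0: S=2, d=7, jump=-3, S_1=-1
t=1: S=-1, d=3, jump=0, S_2=-1
t=2: S=-1, d=2, jump=-2, S_3=-3
t=3: S=-3, d=0, jump=0, S_4=-3
t=4: S=-3, d=1, jump=0, S_5=-3
t=5: S=-3, d=6, jump=1, S_6=-2
t=6: S=-2, d=7, jump=-3, S_7=-5
t=7: S=-5, d=7, jump=-3, S_8=-8
t=8: S=-8, d=7, jump=-3, S_9=-11
t=9: S=-11, d=3, jump=0, S_10=-11
t=10: S=-11, d=1, jump=0, S_11=-11
t=11: S=-11, d=6, jump=1, S_12=-10

-10


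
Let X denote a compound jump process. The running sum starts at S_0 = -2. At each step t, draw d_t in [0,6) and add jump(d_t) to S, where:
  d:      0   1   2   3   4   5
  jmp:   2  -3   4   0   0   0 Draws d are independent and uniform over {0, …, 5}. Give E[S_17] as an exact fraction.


13/2

Outcome values over d=0..5: [2, -3, 4, 0, 0, 0]
Σy = 3, Σy² = 29, M = 6
μ = 3/6 = 1/2,  σ² = 29/6 − (1/2)² = 55/12
E[S_17] = -2 + 17·(1/2) = 13/2


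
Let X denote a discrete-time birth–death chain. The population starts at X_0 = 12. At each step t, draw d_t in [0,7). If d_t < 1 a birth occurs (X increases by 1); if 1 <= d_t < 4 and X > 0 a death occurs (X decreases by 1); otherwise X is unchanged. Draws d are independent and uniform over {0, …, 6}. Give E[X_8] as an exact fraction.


68/7

X can drop by at most 1 per step and X_0 = 12 > T = 8, so X_t >= 12 − t >= 4 > 0 for every t <= 8: the floor at 0 (the 'and X > 0' condition) never binds. Hence X_8 = X_0 + Σ_{t<8} Y_t with i.i.d. increments Y_t = y(d_t) ∈ {+1, −1, 0}.
Outcome values over d=0..6: [1, -1, -1, -1, 0, 0, 0]
Σy = -2, Σy² = 4, M = 7
μ = -2/7 = -2/7,  σ² = 4/7 − (-2/7)² = 24/49
E[X_8] = 12 + 8·(-2/7) = 68/7


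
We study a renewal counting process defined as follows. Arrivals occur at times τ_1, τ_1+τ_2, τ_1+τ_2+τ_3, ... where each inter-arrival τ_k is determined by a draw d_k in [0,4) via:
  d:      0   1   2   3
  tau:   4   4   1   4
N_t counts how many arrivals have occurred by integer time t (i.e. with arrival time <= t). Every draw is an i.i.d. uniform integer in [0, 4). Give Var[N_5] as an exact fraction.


Inter-arrival values over d=0..3: [4, 4, 1, 4]
Each d has probability 1/4, so the pmf of τ is: f(1) = 1/4, f(4) = 3/4
Let p_n(j) = P(N_n = j), with p_0 = [1]. Condition on τ_1: p_n(0) = P(τ > n), and for j >= 1, p_n(j) = Σ_{k<=n} f(k)·p_{n−k}(j−1)
p_1 = [3/4, 1/4]  (j = 0..1)
p_2 = [3/4, 3/16, 1/16]  (j = 0..2)
p_3 = [3/4, 3/16, 3/64, 1/64]  (j = 0..3)
p_4 = [0, 15/16, 3/64, 3/256, 1/256]  (j = 0..4)
p_5 = [0, 9/16, 27/64, 3/256, 3/1024, 1/1024]  (j = 0..5)
E[N_5] = Σ j·p_5(j) = 1493/1024;  E[N_5²] = Σ j²·p_5(j) = 2485/1024
Var[N_5] = 2485/1024 − (1493/1024)² = 315591/1048576

315591/1048576


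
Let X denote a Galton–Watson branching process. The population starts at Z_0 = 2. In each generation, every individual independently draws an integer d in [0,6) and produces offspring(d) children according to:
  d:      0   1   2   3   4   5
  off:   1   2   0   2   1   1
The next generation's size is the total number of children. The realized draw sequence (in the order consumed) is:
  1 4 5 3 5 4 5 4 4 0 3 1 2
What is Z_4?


gen 0: Z_0=2, draws=[1, 4], offspring=[2, 1], Z_1=3
gen 1: Z_1=3, draws=[5, 3, 5], offspring=[1, 2, 1], Z_2=4
gen 2: Z_2=4, draws=[4, 5, 4, 4], offspring=[1, 1, 1, 1], Z_3=4
gen 3: Z_3=4, draws=[0, 3, 1, 2], offspring=[1, 2, 2, 0], Z_4=5

5


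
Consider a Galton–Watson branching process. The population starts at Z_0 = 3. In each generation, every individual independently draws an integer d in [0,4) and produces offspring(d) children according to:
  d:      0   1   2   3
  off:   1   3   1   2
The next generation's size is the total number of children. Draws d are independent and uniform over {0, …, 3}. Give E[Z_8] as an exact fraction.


Outcome values over d=0..3: [1, 3, 1, 2]
Σy = 7, Σy² = 15, M = 4
μ = 7/4 = 7/4,  σ² = 15/4 − (7/4)² = 11/16
E[Z_0] = 3
E[Z_1] = 7/4·E[Z_0] = 21/4
E[Z_2] = 7/4·E[Z_1] = 147/16
E[Z_3] = 7/4·E[Z_2] = 1029/64
E[Z_4] = 7/4·E[Z_3] = 7203/256
E[Z_5] = 7/4·E[Z_4] = 50421/1024
E[Z_6] = 7/4·E[Z_5] = 352947/4096
E[Z_7] = 7/4·E[Z_6] = 2470629/16384
E[Z_8] = 7/4·E[Z_7] = 17294403/65536

17294403/65536


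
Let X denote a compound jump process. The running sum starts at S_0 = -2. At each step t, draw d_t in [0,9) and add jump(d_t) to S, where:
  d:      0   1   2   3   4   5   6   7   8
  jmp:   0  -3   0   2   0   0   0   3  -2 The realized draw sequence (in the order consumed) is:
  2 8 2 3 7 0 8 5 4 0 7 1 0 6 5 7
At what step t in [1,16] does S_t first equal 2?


t=0: S=-2, d=2, jump=0, S_1=-2
t=1: S=-2, d=8, jump=-2, S_2=-4
t=2: S=-4, d=2, jump=0, S_3=-4
t=3: S=-4, d=3, jump=2, S_4=-2
t=4: S=-2, d=7, jump=3, S_5=1
t=5: S=1, d=0, jump=0, S_6=1
t=6: S=1, d=8, jump=-2, S_7=-1
t=7: S=-1, d=5, jump=0, S_8=-1
t=8: S=-1, d=4, jump=0, S_9=-1
t=9: S=-1, d=0, jump=0, S_10=-1
t=10: S=-1, d=7, jump=3, S_11=2
t=11: S=2, d=1, jump=-3, S_12=-1
t=12: S=-1, d=0, jump=0, S_13=-1
t=13: S=-1, d=6, jump=0, S_14=-1
t=14: S=-1, d=5, jump=0, S_15=-1
t=15: S=-1, d=7, jump=3, S_16=2

11


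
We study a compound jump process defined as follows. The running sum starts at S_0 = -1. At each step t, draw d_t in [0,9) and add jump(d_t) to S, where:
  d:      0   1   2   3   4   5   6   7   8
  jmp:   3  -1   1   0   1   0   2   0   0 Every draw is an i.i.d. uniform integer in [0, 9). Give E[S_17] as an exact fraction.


Outcome values over d=0..8: [3, -1, 1, 0, 1, 0, 2, 0, 0]
Σy = 6, Σy² = 16, M = 9
μ = 6/9 = 2/3,  σ² = 16/9 − (2/3)² = 4/3
E[S_17] = -1 + 17·(2/3) = 31/3

31/3


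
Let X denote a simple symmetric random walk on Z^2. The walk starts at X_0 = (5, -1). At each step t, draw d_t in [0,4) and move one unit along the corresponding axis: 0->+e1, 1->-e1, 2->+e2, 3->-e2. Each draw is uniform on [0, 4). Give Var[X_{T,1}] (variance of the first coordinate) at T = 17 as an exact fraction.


Outcome values over d=0..3: [1, -1, 0, 0]
Σy = 0, Σy² = 2, M = 4
μ = 0/4 = 0,  σ² = 2/4 − (0)² = 1/2
Independent increments: Var[X_17] = 17·σ² = 17·(1/2) = 17/2

17/2


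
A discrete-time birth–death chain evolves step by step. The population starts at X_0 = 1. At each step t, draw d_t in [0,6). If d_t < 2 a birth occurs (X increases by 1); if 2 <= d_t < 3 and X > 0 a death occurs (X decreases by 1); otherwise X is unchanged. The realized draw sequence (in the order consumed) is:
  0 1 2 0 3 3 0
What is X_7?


t=0: X=1, d=0 → birth, X_1=2
t=1: X=2, d=1 → birth, X_2=3
t=2: X=3, d=2 → death, X_3=2
t=3: X=2, d=0 → birth, X_4=3
t=4: X=3, d=3 → hold, X_5=3
t=5: X=3, d=3 → hold, X_6=3
t=6: X=3, d=0 → birth, X_7=4

4


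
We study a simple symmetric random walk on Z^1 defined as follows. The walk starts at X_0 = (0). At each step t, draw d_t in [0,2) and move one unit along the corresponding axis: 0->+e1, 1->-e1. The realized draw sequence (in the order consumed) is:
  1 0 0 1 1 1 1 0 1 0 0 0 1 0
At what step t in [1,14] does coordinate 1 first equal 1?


3

t=0: X=(0), d=1 → -e1, X_1=(-1)
t=1: X=(-1), d=0 → +e1, X_2=(0)
t=2: X=(0), d=0 → +e1, X_3=(1)
t=3: X=(1), d=1 → -e1, X_4=(0)
t=4: X=(0), d=1 → -e1, X_5=(-1)
t=5: X=(-1), d=1 → -e1, X_6=(-2)
t=6: X=(-2), d=1 → -e1, X_7=(-3)
t=7: X=(-3), d=0 → +e1, X_8=(-2)
t=8: X=(-2), d=1 → -e1, X_9=(-3)
t=9: X=(-3), d=0 → +e1, X_10=(-2)
t=10: X=(-2), d=0 → +e1, X_11=(-1)
t=11: X=(-1), d=0 → +e1, X_12=(0)
t=12: X=(0), d=1 → -e1, X_13=(-1)
t=13: X=(-1), d=0 → +e1, X_14=(0)


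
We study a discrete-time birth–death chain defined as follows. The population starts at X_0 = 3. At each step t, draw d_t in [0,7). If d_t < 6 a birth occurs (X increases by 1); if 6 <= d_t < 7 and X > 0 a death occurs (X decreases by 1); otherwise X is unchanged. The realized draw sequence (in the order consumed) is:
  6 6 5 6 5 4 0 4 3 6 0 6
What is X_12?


t=0: X=3, d=6 → death, X_1=2
t=1: X=2, d=6 → death, X_2=1
t=2: X=1, d=5 → birth, X_3=2
t=3: X=2, d=6 → death, X_4=1
t=4: X=1, d=5 → birth, X_5=2
t=5: X=2, d=4 → birth, X_6=3
t=6: X=3, d=0 → birth, X_7=4
t=7: X=4, d=4 → birth, X_8=5
t=8: X=5, d=3 → birth, X_9=6
t=9: X=6, d=6 → death, X_10=5
t=10: X=5, d=0 → birth, X_11=6
t=11: X=6, d=6 → death, X_12=5

5


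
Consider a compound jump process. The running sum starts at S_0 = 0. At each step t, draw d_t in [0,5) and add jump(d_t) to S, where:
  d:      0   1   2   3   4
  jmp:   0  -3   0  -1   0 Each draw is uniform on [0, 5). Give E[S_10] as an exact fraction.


Outcome values over d=0..4: [0, -3, 0, -1, 0]
Σy = -4, Σy² = 10, M = 5
μ = -4/5 = -4/5,  σ² = 10/5 − (-4/5)² = 34/25
E[S_10] = 0 + 10·(-4/5) = -8

-8


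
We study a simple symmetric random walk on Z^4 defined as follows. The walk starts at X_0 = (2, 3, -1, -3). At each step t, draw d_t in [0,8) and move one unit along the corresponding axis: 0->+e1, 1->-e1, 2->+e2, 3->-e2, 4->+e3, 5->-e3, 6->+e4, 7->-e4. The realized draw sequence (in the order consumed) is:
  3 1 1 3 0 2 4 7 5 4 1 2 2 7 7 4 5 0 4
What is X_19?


(1, 4, 1, -6)

t=0: X=(2, 3, -1, -3), d=3 → -e2, X_1=(2, 2, -1, -3)
t=1: X=(2, 2, -1, -3), d=1 → -e1, X_2=(1, 2, -1, -3)
t=2: X=(1, 2, -1, -3), d=1 → -e1, X_3=(0, 2, -1, -3)
t=3: X=(0, 2, -1, -3), d=3 → -e2, X_4=(0, 1, -1, -3)
t=4: X=(0, 1, -1, -3), d=0 → +e1, X_5=(1, 1, -1, -3)
t=5: X=(1, 1, -1, -3), d=2 → +e2, X_6=(1, 2, -1, -3)
t=6: X=(1, 2, -1, -3), d=4 → +e3, X_7=(1, 2, 0, -3)
t=7: X=(1, 2, 0, -3), d=7 → -e4, X_8=(1, 2, 0, -4)
t=8: X=(1, 2, 0, -4), d=5 → -e3, X_9=(1, 2, -1, -4)
t=9: X=(1, 2, -1, -4), d=4 → +e3, X_10=(1, 2, 0, -4)
t=10: X=(1, 2, 0, -4), d=1 → -e1, X_11=(0, 2, 0, -4)
t=11: X=(0, 2, 0, -4), d=2 → +e2, X_12=(0, 3, 0, -4)
t=12: X=(0, 3, 0, -4), d=2 → +e2, X_13=(0, 4, 0, -4)
t=13: X=(0, 4, 0, -4), d=7 → -e4, X_14=(0, 4, 0, -5)
t=14: X=(0, 4, 0, -5), d=7 → -e4, X_15=(0, 4, 0, -6)
t=15: X=(0, 4, 0, -6), d=4 → +e3, X_16=(0, 4, 1, -6)
t=16: X=(0, 4, 1, -6), d=5 → -e3, X_17=(0, 4, 0, -6)
t=17: X=(0, 4, 0, -6), d=0 → +e1, X_18=(1, 4, 0, -6)
t=18: X=(1, 4, 0, -6), d=4 → +e3, X_19=(1, 4, 1, -6)


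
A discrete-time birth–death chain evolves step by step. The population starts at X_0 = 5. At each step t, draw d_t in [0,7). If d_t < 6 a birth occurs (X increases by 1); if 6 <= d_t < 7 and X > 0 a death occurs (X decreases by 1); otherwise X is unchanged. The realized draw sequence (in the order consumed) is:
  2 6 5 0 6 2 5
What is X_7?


t=0: X=5, d=2 → birth, X_1=6
t=1: X=6, d=6 → death, X_2=5
t=2: X=5, d=5 → birth, X_3=6
t=3: X=6, d=0 → birth, X_4=7
t=4: X=7, d=6 → death, X_5=6
t=5: X=6, d=2 → birth, X_6=7
t=6: X=7, d=5 → birth, X_7=8

8


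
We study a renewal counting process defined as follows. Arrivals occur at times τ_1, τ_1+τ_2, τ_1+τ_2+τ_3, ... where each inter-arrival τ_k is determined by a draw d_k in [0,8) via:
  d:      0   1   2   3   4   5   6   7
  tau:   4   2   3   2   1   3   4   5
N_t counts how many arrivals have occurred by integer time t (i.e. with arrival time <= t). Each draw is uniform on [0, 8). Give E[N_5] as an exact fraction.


Inter-arrival values over d=0..7: [4, 2, 3, 2, 1, 3, 4, 5]
Each d has probability 1/8, so the pmf of τ is: f(1) = 1/8, f(2) = 1/4, f(3) = 1/4, f(4) = 1/4, f(5) = 1/8
Renewal equation for m(n) = E[N_n]: condition on τ_1 = k (if k <= n, one arrival plus a fresh copy on the remaining n−k steps): m(n) = F(n) + Σ_{k<=n} f(k)·m(n−k), where F(n) = P(τ <= n) and m(0) = 0
m(1) = F(1) = 1/8
m(2) = F(2) + f(1)·m(1) = 3/8 + 1/8·1/8 = 25/64
m(3) = F(3) + f(1)·m(2) + f(2)·m(1) = 5/8 + 1/8·25/64 + 1/4·1/8 = 361/512
m(4) = F(4) + f(1)·m(3) + f(2)·m(2) + f(3)·m(1) = 7/8 + 1/8·361/512 + 1/4·25/64 + 1/4·1/8 = 4473/4096
m(5) = F(5) + f(1)·m(4) + f(2)·m(3) + f(3)·m(2) + f(4)·m(1) = 1 + 1/8·4473/4096 + 1/4·361/512 + 1/4·25/64 + 1/4·1/8 = 47241/32768
E[N_5] = m(5) = 47241/32768

47241/32768


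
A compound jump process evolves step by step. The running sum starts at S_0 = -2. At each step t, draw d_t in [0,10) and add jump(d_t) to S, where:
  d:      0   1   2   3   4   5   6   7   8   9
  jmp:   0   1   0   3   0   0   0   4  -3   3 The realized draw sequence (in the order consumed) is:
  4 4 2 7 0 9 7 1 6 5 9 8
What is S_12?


10

t=0: S=-2, d=4, jump=0, S_1=-2
t=1: S=-2, d=4, jump=0, S_2=-2
t=2: S=-2, d=2, jump=0, S_3=-2
t=3: S=-2, d=7, jump=4, S_4=2
t=4: S=2, d=0, jump=0, S_5=2
t=5: S=2, d=9, jump=3, S_6=5
t=6: S=5, d=7, jump=4, S_7=9
t=7: S=9, d=1, jump=1, S_8=10
t=8: S=10, d=6, jump=0, S_9=10
t=9: S=10, d=5, jump=0, S_10=10
t=10: S=10, d=9, jump=3, S_11=13
t=11: S=13, d=8, jump=-3, S_12=10


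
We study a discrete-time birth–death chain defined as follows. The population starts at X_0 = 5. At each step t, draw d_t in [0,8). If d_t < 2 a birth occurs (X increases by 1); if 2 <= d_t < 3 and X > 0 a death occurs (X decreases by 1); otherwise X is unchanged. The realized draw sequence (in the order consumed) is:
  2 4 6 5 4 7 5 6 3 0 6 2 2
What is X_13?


t=0: X=5, d=2 → death, X_1=4
t=1: X=4, d=4 → hold, X_2=4
t=2: X=4, d=6 → hold, X_3=4
t=3: X=4, d=5 → hold, X_4=4
t=4: X=4, d=4 → hold, X_5=4
t=5: X=4, d=7 → hold, X_6=4
t=6: X=4, d=5 → hold, X_7=4
t=7: X=4, d=6 → hold, X_8=4
t=8: X=4, d=3 → hold, X_9=4
t=9: X=4, d=0 → birth, X_10=5
t=10: X=5, d=6 → hold, X_11=5
t=11: X=5, d=2 → death, X_12=4
t=12: X=4, d=2 → death, X_13=3

3


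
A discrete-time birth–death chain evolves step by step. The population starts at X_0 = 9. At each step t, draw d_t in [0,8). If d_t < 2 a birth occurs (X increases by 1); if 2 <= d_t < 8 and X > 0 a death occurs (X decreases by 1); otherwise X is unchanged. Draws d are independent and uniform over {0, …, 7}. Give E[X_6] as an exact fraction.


6

X can drop by at most 1 per step and X_0 = 9 > T = 6, so X_t >= 9 − t >= 3 > 0 for every t <= 6: the floor at 0 (the 'and X > 0' condition) never binds. Hence X_6 = X_0 + Σ_{t<6} Y_t with i.i.d. increments Y_t = y(d_t) ∈ {+1, −1, 0}.
Outcome values over d=0..7: [1, 1, -1, -1, -1, -1, -1, -1]
Σy = -4, Σy² = 8, M = 8
μ = -4/8 = -1/2,  σ² = 8/8 − (-1/2)² = 3/4
E[X_6] = 9 + 6·(-1/2) = 6


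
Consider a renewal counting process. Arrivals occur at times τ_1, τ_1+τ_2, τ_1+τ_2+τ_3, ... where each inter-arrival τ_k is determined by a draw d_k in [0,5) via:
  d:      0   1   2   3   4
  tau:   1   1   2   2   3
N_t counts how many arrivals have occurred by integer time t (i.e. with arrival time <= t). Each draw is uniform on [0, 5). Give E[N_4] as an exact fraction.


1301/625

Inter-arrival values over d=0..4: [1, 1, 2, 2, 3]
Each d has probability 1/5, so the pmf of τ is: f(1) = 2/5, f(2) = 2/5, f(3) = 1/5
Renewal equation for m(n) = E[N_n]: condition on τ_1 = k (if k <= n, one arrival plus a fresh copy on the remaining n−k steps): m(n) = F(n) + Σ_{k<=n} f(k)·m(n−k), where F(n) = P(τ <= n) and m(0) = 0
m(1) = F(1) = 2/5
m(2) = F(2) + f(1)·m(1) = 4/5 + 2/5·2/5 = 24/25
m(3) = F(3) + f(1)·m(2) + f(2)·m(1) = 1 + 2/5·24/25 + 2/5·2/5 = 193/125
m(4) = F(4) + f(1)·m(3) + f(2)·m(2) + f(3)·m(1) = 1 + 2/5·193/125 + 2/5·24/25 + 1/5·2/5 = 1301/625
E[N_4] = m(4) = 1301/625


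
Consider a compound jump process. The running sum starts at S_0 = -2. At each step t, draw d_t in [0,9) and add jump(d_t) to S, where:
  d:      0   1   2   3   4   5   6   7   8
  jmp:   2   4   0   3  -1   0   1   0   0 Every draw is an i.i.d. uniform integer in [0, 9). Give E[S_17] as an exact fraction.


15

Outcome values over d=0..8: [2, 4, 0, 3, -1, 0, 1, 0, 0]
Σy = 9, Σy² = 31, M = 9
μ = 9/9 = 1,  σ² = 31/9 − (1)² = 22/9
E[S_17] = -2 + 17·(1) = 15


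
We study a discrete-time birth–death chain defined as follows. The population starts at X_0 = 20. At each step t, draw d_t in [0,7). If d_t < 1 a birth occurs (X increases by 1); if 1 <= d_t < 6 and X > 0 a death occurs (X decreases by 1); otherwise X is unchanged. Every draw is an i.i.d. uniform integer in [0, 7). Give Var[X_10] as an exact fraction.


X can drop by at most 1 per step and X_0 = 20 > T = 10, so X_t >= 20 − t >= 10 > 0 for every t <= 10: the floor at 0 (the 'and X > 0' condition) never binds. Hence X_10 = X_0 + Σ_{t<10} Y_t with i.i.d. increments Y_t = y(d_t) ∈ {+1, −1, 0}.
Outcome values over d=0..6: [1, -1, -1, -1, -1, -1, 0]
Σy = -4, Σy² = 6, M = 7
μ = -4/7 = -4/7,  σ² = 6/7 − (-4/7)² = 26/49
Independent increments: Var[X_10] = 10·σ² = 10·(26/49) = 260/49

260/49


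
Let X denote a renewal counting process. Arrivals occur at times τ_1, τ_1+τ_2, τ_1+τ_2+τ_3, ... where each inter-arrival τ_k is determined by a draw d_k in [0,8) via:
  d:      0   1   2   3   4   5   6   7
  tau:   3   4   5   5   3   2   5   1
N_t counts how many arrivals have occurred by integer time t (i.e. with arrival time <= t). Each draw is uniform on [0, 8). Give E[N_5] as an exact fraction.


40809/32768

Inter-arrival values over d=0..7: [3, 4, 5, 5, 3, 2, 5, 1]
Each d has probability 1/8, so the pmf of τ is: f(1) = 1/8, f(2) = 1/8, f(3) = 1/4, f(4) = 1/8, f(5) = 3/8
Renewal equation for m(n) = E[N_n]: condition on τ_1 = k (if k <= n, one arrival plus a fresh copy on the remaining n−k steps): m(n) = F(n) + Σ_{k<=n} f(k)·m(n−k), where F(n) = P(τ <= n) and m(0) = 0
m(1) = F(1) = 1/8
m(2) = F(2) + f(1)·m(1) = 1/4 + 1/8·1/8 = 17/64
m(3) = F(3) + f(1)·m(2) + f(2)·m(1) = 1/2 + 1/8·17/64 + 1/8·1/8 = 281/512
m(4) = F(4) + f(1)·m(3) + f(2)·m(2) + f(3)·m(1) = 5/8 + 1/8·281/512 + 1/8·17/64 + 1/4·1/8 = 3105/4096
m(5) = F(5) + f(1)·m(4) + f(2)·m(3) + f(3)·m(2) + f(4)·m(1) = 1 + 1/8·3105/4096 + 1/8·281/512 + 1/4·17/64 + 1/8·1/8 = 40809/32768
E[N_5] = m(5) = 40809/32768


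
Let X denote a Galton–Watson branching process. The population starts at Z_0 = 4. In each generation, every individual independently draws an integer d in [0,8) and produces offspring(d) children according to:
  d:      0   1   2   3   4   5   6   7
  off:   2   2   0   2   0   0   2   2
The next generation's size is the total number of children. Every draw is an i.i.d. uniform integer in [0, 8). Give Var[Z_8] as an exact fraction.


380963671875/1073741824

Outcome values over d=0..7: [2, 2, 0, 2, 0, 0, 2, 2]
Σy = 10, Σy² = 20, M = 8
μ = 10/8 = 5/4,  σ² = 20/8 − (5/4)² = 15/16
V_0 = 0, E_0 = 4
V_1 = 15/16·E_0 + (5/4)²·V_0 = 15/4;  E_1 = 5
V_2 = 15/16·E_1 + (5/4)²·V_1 = 675/64;  E_2 = 25/4
V_3 = 15/16·E_2 + (5/4)²·V_2 = 22875/1024;  E_3 = 125/16
V_4 = 15/16·E_3 + (5/4)²·V_3 = 691875/16384;  E_4 = 625/64
V_5 = 15/16·E_4 + (5/4)²·V_4 = 19696875/262144;  E_5 = 3125/256
V_6 = 15/16·E_5 + (5/4)²·V_5 = 540421875/4194304;  E_6 = 15625/1024
V_7 = 15/16·E_6 + (5/4)²·V_6 = 14470546875/67108864;  E_7 = 78125/4096
V_8 = 15/16·E_7 + (5/4)²·V_7 = 380963671875/1073741824;  E_8 = 390625/16384


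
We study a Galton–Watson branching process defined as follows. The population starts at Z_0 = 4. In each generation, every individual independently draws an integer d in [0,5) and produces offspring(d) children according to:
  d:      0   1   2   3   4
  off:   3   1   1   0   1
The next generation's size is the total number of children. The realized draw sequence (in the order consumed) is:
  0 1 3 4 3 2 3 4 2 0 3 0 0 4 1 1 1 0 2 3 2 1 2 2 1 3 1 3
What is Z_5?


gen 0: Z_0=4, draws=[0, 1, 3, 4], offspring=[3, 1, 0, 1], Z_1=5
gen 1: Z_1=5, draws=[3, 2, 3, 4, 2], offspring=[0, 1, 0, 1, 1], Z_2=3
gen 2: Z_2=3, draws=[0, 3, 0], offspring=[3, 0, 3], Z_3=6
gen 3: Z_3=6, draws=[0, 4, 1, 1, 1, 0], offspring=[3, 1, 1, 1, 1, 3], Z_4=10
gen 4: Z_4=10, draws=[2, 3, 2, 1, 2, 2, 1, 3, 1, 3], offspring=[1, 0, 1, 1, 1, 1, 1, 0, 1, 0], Z_5=7

7


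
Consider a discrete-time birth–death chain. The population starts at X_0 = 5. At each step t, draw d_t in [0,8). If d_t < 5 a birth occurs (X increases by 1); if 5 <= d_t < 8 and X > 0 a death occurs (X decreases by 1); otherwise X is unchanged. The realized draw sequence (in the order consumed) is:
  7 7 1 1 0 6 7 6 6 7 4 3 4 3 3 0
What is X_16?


t=0: X=5, d=7 → death, X_1=4
t=1: X=4, d=7 → death, X_2=3
t=2: X=3, d=1 → birth, X_3=4
t=3: X=4, d=1 → birth, X_4=5
t=4: X=5, d=0 → birth, X_5=6
t=5: X=6, d=6 → death, X_6=5
t=6: X=5, d=7 → death, X_7=4
t=7: X=4, d=6 → death, X_8=3
t=8: X=3, d=6 → death, X_9=2
t=9: X=2, d=7 → death, X_10=1
t=10: X=1, d=4 → birth, X_11=2
t=11: X=2, d=3 → birth, X_12=3
t=12: X=3, d=4 → birth, X_13=4
t=13: X=4, d=3 → birth, X_14=5
t=14: X=5, d=3 → birth, X_15=6
t=15: X=6, d=0 → birth, X_16=7

7


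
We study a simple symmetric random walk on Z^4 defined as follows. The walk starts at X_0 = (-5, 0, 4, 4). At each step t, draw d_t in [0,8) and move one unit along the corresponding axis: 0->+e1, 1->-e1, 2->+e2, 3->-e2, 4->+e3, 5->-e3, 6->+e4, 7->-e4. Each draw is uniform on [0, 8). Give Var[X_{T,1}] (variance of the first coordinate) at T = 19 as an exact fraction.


19/4

Outcome values over d=0..7: [1, -1, 0, 0, 0, 0, 0, 0]
Σy = 0, Σy² = 2, M = 8
μ = 0/8 = 0,  σ² = 2/8 − (0)² = 1/4
Independent increments: Var[X_19] = 19·σ² = 19·(1/4) = 19/4


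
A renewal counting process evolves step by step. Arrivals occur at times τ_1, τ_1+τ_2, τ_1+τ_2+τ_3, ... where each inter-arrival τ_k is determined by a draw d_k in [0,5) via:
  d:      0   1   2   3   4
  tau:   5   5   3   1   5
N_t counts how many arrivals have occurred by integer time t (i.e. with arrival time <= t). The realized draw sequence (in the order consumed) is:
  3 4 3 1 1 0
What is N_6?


2

draw d_1=3: τ_1=1, arrival time A_1=1
draw d_2=4: τ_2=5, arrival time A_2=6
draw d_3=3: τ_3=1, arrival time A_3=7
draw d_4=1: τ_4=5, arrival time A_4=12
draw d_5=1: τ_5=5, arrival time A_5=17
draw d_6=0: τ_6=5, arrival time A_6=22
N_t over t=0..6: 0:0 1:1 2:1 3:1 4:1 5:1 6:2


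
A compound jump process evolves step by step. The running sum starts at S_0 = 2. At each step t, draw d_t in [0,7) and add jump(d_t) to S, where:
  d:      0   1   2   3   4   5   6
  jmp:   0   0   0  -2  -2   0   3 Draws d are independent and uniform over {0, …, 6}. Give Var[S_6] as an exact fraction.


708/49

Outcome values over d=0..6: [0, 0, 0, -2, -2, 0, 3]
Σy = -1, Σy² = 17, M = 7
μ = -1/7 = -1/7,  σ² = 17/7 − (-1/7)² = 118/49
Independent increments: Var[S_6] = 6·σ² = 6·(118/49) = 708/49


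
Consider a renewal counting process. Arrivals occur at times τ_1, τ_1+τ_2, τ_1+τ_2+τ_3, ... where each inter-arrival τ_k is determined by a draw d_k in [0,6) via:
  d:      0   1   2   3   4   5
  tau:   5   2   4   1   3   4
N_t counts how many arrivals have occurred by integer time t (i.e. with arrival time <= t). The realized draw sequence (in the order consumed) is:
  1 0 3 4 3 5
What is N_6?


draw d_1=1: τ_1=2, arrival time A_1=2
draw d_2=0: τ_2=5, arrival time A_2=7
draw d_3=3: τ_3=1, arrival time A_3=8
draw d_4=4: τ_4=3, arrival time A_4=11
draw d_5=3: τ_5=1, arrival time A_5=12
draw d_6=5: τ_6=4, arrival time A_6=16
N_t over t=0..6: 0:0 1:0 2:1 3:1 4:1 5:1 6:1

1


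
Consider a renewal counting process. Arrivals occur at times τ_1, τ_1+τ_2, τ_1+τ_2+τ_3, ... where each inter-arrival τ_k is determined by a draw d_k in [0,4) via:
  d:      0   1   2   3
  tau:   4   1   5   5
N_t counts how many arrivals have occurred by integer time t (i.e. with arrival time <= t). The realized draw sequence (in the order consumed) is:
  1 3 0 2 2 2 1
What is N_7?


2

draw d_1=1: τ_1=1, arrival time A_1=1
draw d_2=3: τ_2=5, arrival time A_2=6
draw d_3=0: τ_3=4, arrival time A_3=10
draw d_4=2: τ_4=5, arrival time A_4=15
draw d_5=2: τ_5=5, arrival time A_5=20
draw d_6=2: τ_6=5, arrival time A_6=25
draw d_7=1: τ_7=1, arrival time A_7=26
N_t over t=0..7: 0:0 1:1 2:1 3:1 4:1 5:1 6:2 7:2


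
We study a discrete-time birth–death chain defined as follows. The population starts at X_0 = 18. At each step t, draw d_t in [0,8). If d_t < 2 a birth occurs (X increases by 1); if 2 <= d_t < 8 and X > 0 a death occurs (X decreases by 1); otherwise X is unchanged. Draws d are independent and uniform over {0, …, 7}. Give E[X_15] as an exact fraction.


21/2

X can drop by at most 1 per step and X_0 = 18 > T = 15, so X_t >= 18 − t >= 3 > 0 for every t <= 15: the floor at 0 (the 'and X > 0' condition) never binds. Hence X_15 = X_0 + Σ_{t<15} Y_t with i.i.d. increments Y_t = y(d_t) ∈ {+1, −1, 0}.
Outcome values over d=0..7: [1, 1, -1, -1, -1, -1, -1, -1]
Σy = -4, Σy² = 8, M = 8
μ = -4/8 = -1/2,  σ² = 8/8 − (-1/2)² = 3/4
E[X_15] = 18 + 15·(-1/2) = 21/2


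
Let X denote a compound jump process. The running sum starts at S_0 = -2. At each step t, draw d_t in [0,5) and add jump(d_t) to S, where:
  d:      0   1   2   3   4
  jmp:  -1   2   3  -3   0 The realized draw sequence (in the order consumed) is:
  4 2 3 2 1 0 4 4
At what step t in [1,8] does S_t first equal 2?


6

t=0: S=-2, d=4, jump=0, S_1=-2
t=1: S=-2, d=2, jump=3, S_2=1
t=2: S=1, d=3, jump=-3, S_3=-2
t=3: S=-2, d=2, jump=3, S_4=1
t=4: S=1, d=1, jump=2, S_5=3
t=5: S=3, d=0, jump=-1, S_6=2
t=6: S=2, d=4, jump=0, S_7=2
t=7: S=2, d=4, jump=0, S_8=2


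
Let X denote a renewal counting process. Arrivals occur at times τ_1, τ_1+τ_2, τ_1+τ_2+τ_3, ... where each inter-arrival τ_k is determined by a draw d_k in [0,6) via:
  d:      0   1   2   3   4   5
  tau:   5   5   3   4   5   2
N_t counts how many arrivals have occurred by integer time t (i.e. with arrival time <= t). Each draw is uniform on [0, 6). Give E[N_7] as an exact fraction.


Inter-arrival values over d=0..5: [5, 5, 3, 4, 5, 2]
Each d has probability 1/6, so the pmf of τ is: f(2) = 1/6, f(3) = 1/6, f(4) = 1/6, f(5) = 1/2
Renewal equation for m(n) = E[N_n]: condition on τ_1 = k (if k <= n, one arrival plus a fresh copy on the remaining n−k steps): m(n) = F(n) + Σ_{k<=n} f(k)·m(n−k), where F(n) = P(τ <= n) and m(0) = 0
m(1) = F(1) = 0
m(2) = F(2) = 1/6
m(3) = F(3) = 1/3
m(4) = F(4) + f(2)·m(2) = 1/2 + 1/6·1/6 = 19/36
m(5) = F(5) + f(2)·m(3) + f(3)·m(2) = 1 + 1/6·1/3 + 1/6·1/6 = 13/12
m(6) = F(6) + f(2)·m(4) + f(3)·m(3) + f(4)·m(2) = 1 + 1/6·19/36 + 1/6·1/3 + 1/6·1/6 = 253/216
m(7) = F(7) + f(2)·m(5) + f(3)·m(4) + f(4)·m(3) + f(5)·m(2) = 1 + 1/6·13/12 + 1/6·19/36 + 1/6·1/3 + 1/2·1/6 = 38/27
E[N_7] = m(7) = 38/27

38/27


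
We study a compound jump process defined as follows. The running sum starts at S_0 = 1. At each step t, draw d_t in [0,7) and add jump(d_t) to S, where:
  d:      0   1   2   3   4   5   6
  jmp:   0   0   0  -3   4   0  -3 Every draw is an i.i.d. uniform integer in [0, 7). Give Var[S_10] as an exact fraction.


2340/49

Outcome values over d=0..6: [0, 0, 0, -3, 4, 0, -3]
Σy = -2, Σy² = 34, M = 7
μ = -2/7 = -2/7,  σ² = 34/7 − (-2/7)² = 234/49
Independent increments: Var[S_10] = 10·σ² = 10·(234/49) = 2340/49


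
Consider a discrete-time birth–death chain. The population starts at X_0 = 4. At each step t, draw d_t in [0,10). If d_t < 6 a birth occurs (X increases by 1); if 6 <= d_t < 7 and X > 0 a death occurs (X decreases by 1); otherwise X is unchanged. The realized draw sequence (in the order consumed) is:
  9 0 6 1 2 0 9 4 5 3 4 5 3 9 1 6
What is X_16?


t=0: X=4, d=9 → hold, X_1=4
t=1: X=4, d=0 → birth, X_2=5
t=2: X=5, d=6 → death, X_3=4
t=3: X=4, d=1 → birth, X_4=5
t=4: X=5, d=2 → birth, X_5=6
t=5: X=6, d=0 → birth, X_6=7
t=6: X=7, d=9 → hold, X_7=7
t=7: X=7, d=4 → birth, X_8=8
t=8: X=8, d=5 → birth, X_9=9
t=9: X=9, d=3 → birth, X_10=10
t=10: X=10, d=4 → birth, X_11=11
t=11: X=11, d=5 → birth, X_12=12
t=12: X=12, d=3 → birth, X_13=13
t=13: X=13, d=9 → hold, X_14=13
t=14: X=13, d=1 → birth, X_15=14
t=15: X=14, d=6 → death, X_16=13

13


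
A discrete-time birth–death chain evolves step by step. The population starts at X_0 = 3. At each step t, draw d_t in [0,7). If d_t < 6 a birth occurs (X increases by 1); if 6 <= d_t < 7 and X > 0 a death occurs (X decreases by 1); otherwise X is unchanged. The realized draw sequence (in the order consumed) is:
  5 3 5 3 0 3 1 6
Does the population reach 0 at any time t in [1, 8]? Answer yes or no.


no

t=0: X=3, d=5 → birth, X_1=4
t=1: X=4, d=3 → birth, X_2=5
t=2: X=5, d=5 → birth, X_3=6
t=3: X=6, d=3 → birth, X_4=7
t=4: X=7, d=0 → birth, X_5=8
t=5: X=8, d=3 → birth, X_6=9
t=6: X=9, d=1 → birth, X_7=10
t=7: X=10, d=6 → death, X_8=9


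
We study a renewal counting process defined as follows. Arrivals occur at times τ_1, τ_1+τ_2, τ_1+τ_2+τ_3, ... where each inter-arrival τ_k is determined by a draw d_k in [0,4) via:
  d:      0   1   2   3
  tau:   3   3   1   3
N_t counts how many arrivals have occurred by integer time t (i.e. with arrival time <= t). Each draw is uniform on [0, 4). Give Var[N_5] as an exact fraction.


Inter-arrival values over d=0..3: [3, 3, 1, 3]
Each d has probability 1/4, so the pmf of τ is: f(1) = 1/4, f(3) = 3/4
Let p_n(j) = P(N_n = j), with p_0 = [1]. Condition on τ_1: p_n(0) = P(τ > n), and for j >= 1, p_n(j) = Σ_{k<=n} f(k)·p_{n−k}(j−1)
p_1 = [3/4, 1/4]  (j = 0..1)
p_2 = [3/4, 3/16, 1/16]  (j = 0..2)
p_3 = [0, 15/16, 3/64, 1/64]  (j = 0..3)
p_4 = [0, 9/16, 27/64, 3/256, 1/256]  (j = 0..4)
p_5 = [0, 9/16, 9/32, 39/256, 3/1024, 1/1024]  (j = 0..5)
E[N_5] = Σ j·p_5(j) = 1637/1024;  E[N_5²] = Σ j²·p_5(j) = 3205/1024
Var[N_5] = 3205/1024 − (1637/1024)² = 602151/1048576

602151/1048576


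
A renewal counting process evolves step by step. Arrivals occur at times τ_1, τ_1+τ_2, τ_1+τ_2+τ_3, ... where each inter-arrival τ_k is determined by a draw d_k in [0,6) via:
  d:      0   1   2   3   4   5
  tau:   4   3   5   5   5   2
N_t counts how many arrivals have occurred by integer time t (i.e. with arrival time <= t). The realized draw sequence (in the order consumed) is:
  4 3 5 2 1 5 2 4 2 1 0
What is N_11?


draw d_1=4: τ_1=5, arrival time A_1=5
draw d_2=3: τ_2=5, arrival time A_2=10
draw d_3=5: τ_3=2, arrival time A_3=12
draw d_4=2: τ_4=5, arrival time A_4=17
draw d_5=1: τ_5=3, arrival time A_5=20
draw d_6=5: τ_6=2, arrival time A_6=22
draw d_7=2: τ_7=5, arrival time A_7=27
draw d_8=4: τ_8=5, arrival time A_8=32
draw d_9=2: τ_9=5, arrival time A_9=37
draw d_10=1: τ_10=3, arrival time A_10=40
draw d_11=0: τ_11=4, arrival time A_11=44
N_t over t=0..11: 0:0 1:0 2:0 3:0 4:0 5:1 6:1 7:1 8:1 9:1 10:2 11:2

2


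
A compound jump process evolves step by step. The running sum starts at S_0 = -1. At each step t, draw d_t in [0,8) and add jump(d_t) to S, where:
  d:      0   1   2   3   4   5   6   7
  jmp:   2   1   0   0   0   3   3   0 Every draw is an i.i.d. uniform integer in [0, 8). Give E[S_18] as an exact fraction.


Outcome values over d=0..7: [2, 1, 0, 0, 0, 3, 3, 0]
Σy = 9, Σy² = 23, M = 8
μ = 9/8 = 9/8,  σ² = 23/8 − (9/8)² = 103/64
E[S_18] = -1 + 18·(9/8) = 77/4

77/4


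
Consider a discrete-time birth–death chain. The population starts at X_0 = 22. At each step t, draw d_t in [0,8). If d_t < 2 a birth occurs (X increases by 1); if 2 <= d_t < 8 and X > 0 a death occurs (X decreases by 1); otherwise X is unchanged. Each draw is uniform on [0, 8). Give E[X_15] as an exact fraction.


29/2

X can drop by at most 1 per step and X_0 = 22 > T = 15, so X_t >= 22 − t >= 7 > 0 for every t <= 15: the floor at 0 (the 'and X > 0' condition) never binds. Hence X_15 = X_0 + Σ_{t<15} Y_t with i.i.d. increments Y_t = y(d_t) ∈ {+1, −1, 0}.
Outcome values over d=0..7: [1, 1, -1, -1, -1, -1, -1, -1]
Σy = -4, Σy² = 8, M = 8
μ = -4/8 = -1/2,  σ² = 8/8 − (-1/2)² = 3/4
E[X_15] = 22 + 15·(-1/2) = 29/2


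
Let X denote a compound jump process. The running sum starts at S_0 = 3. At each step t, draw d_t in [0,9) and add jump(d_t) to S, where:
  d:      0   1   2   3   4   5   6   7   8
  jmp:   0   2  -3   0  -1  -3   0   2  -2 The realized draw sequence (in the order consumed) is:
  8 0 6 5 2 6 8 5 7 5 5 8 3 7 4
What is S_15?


t=0: S=3, d=8, jump=-2, S_1=1
t=1: S=1, d=0, jump=0, S_2=1
t=2: S=1, d=6, jump=0, S_3=1
t=3: S=1, d=5, jump=-3, S_4=-2
t=4: S=-2, d=2, jump=-3, S_5=-5
t=5: S=-5, d=6, jump=0, S_6=-5
t=6: S=-5, d=8, jump=-2, S_7=-7
t=7: S=-7, d=5, jump=-3, S_8=-10
t=8: S=-10, d=7, jump=2, S_9=-8
t=9: S=-8, d=5, jump=-3, S_10=-11
t=10: S=-11, d=5, jump=-3, S_11=-14
t=11: S=-14, d=8, jump=-2, S_12=-16
t=12: S=-16, d=3, jump=0, S_13=-16
t=13: S=-16, d=7, jump=2, S_14=-14
t=14: S=-14, d=4, jump=-1, S_15=-15

-15


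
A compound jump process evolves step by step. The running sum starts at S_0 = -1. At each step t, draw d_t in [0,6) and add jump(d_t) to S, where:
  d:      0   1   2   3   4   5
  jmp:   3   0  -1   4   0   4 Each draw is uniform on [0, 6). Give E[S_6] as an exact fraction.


Outcome values over d=0..5: [3, 0, -1, 4, 0, 4]
Σy = 10, Σy² = 42, M = 6
μ = 10/6 = 5/3,  σ² = 42/6 − (5/3)² = 38/9
E[S_6] = -1 + 6·(5/3) = 9

9


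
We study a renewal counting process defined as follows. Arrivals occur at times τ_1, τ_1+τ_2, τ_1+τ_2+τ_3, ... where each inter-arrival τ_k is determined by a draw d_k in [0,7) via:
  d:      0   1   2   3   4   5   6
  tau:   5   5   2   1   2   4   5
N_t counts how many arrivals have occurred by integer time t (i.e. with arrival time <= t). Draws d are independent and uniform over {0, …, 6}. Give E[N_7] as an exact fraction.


Inter-arrival values over d=0..6: [5, 5, 2, 1, 2, 4, 5]
Each d has probability 1/7, so the pmf of τ is: f(1) = 1/7, f(2) = 2/7, f(4) = 1/7, f(5) = 3/7
Renewal equation for m(n) = E[N_n]: condition on τ_1 = k (if k <= n, one arrival plus a fresh copy on the remaining n−k steps): m(n) = F(n) + Σ_{k<=n} f(k)·m(n−k), where F(n) = P(τ <= n) and m(0) = 0
m(1) = F(1) = 1/7
m(2) = F(2) + f(1)·m(1) = 3/7 + 1/7·1/7 = 22/49
m(3) = F(3) + f(1)·m(2) + f(2)·m(1) = 3/7 + 1/7·22/49 + 2/7·1/7 = 183/343
m(4) = F(4) + f(1)·m(3) + f(2)·m(2) = 4/7 + 1/7·183/343 + 2/7·22/49 = 1863/2401
m(5) = F(5) + f(1)·m(4) + f(2)·m(3) + f(4)·m(1) = 1 + 1/7·1863/2401 + 2/7·183/343 + 1/7·1/7 = 21575/16807
m(6) = F(6) + f(1)·m(5) + f(2)·m(4) + f(4)·m(2) + f(5)·m(1) = 1 + 1/7·21575/16807 + 2/7·1863/2401 + 1/7·22/49 + 3/7·1/7 = 180055/117649
m(7) = F(7) + f(1)·m(6) + f(2)·m(5) + f(4)·m(3) + f(5)·m(2) = 1 + 1/7·180055/117649 + 2/7·21575/16807 + 1/7·183/343 + 3/7·22/49 = 1526883/823543
E[N_7] = m(7) = 1526883/823543

1526883/823543


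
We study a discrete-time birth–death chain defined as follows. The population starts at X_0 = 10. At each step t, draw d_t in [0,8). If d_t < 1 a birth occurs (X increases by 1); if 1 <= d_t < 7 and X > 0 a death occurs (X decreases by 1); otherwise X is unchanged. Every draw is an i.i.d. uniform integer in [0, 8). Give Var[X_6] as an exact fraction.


X can drop by at most 1 per step and X_0 = 10 > T = 6, so X_t >= 10 − t >= 4 > 0 for every t <= 6: the floor at 0 (the 'and X > 0' condition) never binds. Hence X_6 = X_0 + Σ_{t<6} Y_t with i.i.d. increments Y_t = y(d_t) ∈ {+1, −1, 0}.
Outcome values over d=0..7: [1, -1, -1, -1, -1, -1, -1, 0]
Σy = -5, Σy² = 7, M = 8
μ = -5/8 = -5/8,  σ² = 7/8 − (-5/8)² = 31/64
Independent increments: Var[X_6] = 6·σ² = 6·(31/64) = 93/32

93/32


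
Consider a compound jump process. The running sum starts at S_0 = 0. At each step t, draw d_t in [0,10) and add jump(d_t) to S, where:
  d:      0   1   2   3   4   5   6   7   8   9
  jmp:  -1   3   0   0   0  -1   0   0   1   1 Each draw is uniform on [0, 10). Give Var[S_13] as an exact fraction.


1573/100

Outcome values over d=0..9: [-1, 3, 0, 0, 0, -1, 0, 0, 1, 1]
Σy = 3, Σy² = 13, M = 10
μ = 3/10 = 3/10,  σ² = 13/10 − (3/10)² = 121/100
Independent increments: Var[S_13] = 13·σ² = 13·(121/100) = 1573/100


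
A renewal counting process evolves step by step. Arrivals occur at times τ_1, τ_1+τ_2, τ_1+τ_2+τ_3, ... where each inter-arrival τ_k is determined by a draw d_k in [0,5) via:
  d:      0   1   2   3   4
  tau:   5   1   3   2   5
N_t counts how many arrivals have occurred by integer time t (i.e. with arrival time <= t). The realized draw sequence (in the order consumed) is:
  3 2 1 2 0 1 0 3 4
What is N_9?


4

draw d_1=3: τ_1=2, arrival time A_1=2
draw d_2=2: τ_2=3, arrival time A_2=5
draw d_3=1: τ_3=1, arrival time A_3=6
draw d_4=2: τ_4=3, arrival time A_4=9
draw d_5=0: τ_5=5, arrival time A_5=14
draw d_6=1: τ_6=1, arrival time A_6=15
draw d_7=0: τ_7=5, arrival time A_7=20
draw d_8=3: τ_8=2, arrival time A_8=22
draw d_9=4: τ_9=5, arrival time A_9=27
N_t over t=0..9: 0:0 1:0 2:1 3:1 4:1 5:2 6:3 7:3 8:3 9:4


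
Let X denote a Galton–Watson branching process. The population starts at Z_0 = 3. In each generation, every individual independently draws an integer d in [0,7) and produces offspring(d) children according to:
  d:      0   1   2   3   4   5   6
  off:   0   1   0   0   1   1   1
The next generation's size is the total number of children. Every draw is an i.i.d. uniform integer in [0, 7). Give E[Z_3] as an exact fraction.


Outcome values over d=0..6: [0, 1, 0, 0, 1, 1, 1]
Σy = 4, Σy² = 4, M = 7
μ = 4/7 = 4/7,  σ² = 4/7 − (4/7)² = 12/49
E[Z_0] = 3
E[Z_1] = 4/7·E[Z_0] = 12/7
E[Z_2] = 4/7·E[Z_1] = 48/49
E[Z_3] = 4/7·E[Z_2] = 192/343

192/343
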